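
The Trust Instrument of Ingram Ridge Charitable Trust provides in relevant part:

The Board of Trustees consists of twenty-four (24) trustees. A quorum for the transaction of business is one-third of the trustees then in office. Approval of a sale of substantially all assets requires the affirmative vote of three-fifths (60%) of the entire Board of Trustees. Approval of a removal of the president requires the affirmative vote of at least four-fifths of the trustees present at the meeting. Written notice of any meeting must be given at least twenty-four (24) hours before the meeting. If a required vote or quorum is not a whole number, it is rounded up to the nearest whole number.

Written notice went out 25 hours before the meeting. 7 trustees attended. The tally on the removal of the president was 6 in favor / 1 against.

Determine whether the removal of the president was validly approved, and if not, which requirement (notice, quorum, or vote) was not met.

Notice: 25 hours given; 24 required (25 ≥ 24). Satisfied.
Quorum: 7 present; quorum is 8. Not satisfied.
Vote: the removal of the president requires four-fifths of the trustees present (7). 4/5 of 7 = 5.60, rounded up to 6, so 6 affirmative votes are needed; 6 voted in favor. Satisfied. (Moot — without a quorum no business can be validly transacted.)

Invalid — quorum requirement not satisfied.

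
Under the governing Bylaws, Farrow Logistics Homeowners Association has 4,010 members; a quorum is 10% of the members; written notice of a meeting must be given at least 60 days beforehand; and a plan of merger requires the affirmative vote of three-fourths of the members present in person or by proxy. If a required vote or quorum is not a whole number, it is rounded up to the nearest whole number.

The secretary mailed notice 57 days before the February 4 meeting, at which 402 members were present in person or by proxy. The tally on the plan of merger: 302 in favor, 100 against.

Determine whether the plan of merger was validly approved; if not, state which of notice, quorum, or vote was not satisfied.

Invalid — notice requirement not satisfied.

Notice: 57 days given; 60 required. Not satisfied.
Quorum: 10% of 4,010 = 401; 402 present. Satisfied.
Vote: requires three-fourths of those present (402); 3/4 of 402 = 301.50, rounded up to 302, so 302 needed; 302 in favor. Satisfied.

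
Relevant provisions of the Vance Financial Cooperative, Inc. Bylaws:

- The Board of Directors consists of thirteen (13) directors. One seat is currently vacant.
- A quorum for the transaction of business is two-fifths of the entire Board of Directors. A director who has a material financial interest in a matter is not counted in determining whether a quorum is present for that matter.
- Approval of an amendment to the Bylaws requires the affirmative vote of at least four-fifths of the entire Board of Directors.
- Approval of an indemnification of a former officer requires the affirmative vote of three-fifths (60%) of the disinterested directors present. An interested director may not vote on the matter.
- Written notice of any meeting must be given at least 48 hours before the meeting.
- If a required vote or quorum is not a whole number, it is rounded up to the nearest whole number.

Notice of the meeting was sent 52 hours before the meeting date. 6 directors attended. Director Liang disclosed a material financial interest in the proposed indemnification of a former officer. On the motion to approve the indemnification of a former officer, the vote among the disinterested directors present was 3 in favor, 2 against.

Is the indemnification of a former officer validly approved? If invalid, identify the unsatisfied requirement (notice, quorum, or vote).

Invalid — quorum requirement not satisfied.

Notice: 52 hours given; 48 required (52 ≥ 48). Satisfied.
Quorum: 6 present, but the 1 interested director does not count, leaving 5. Quorum is 6. Not satisfied.
Vote: the indemnification of a former officer requires three-fifths of the disinterested directors present (6 − 1 = 5). 3/5 of 5 = 3, so 3 affirmative votes are needed; 3 voted in favor. Satisfied. (Moot — without a quorum no business can be validly transacted.)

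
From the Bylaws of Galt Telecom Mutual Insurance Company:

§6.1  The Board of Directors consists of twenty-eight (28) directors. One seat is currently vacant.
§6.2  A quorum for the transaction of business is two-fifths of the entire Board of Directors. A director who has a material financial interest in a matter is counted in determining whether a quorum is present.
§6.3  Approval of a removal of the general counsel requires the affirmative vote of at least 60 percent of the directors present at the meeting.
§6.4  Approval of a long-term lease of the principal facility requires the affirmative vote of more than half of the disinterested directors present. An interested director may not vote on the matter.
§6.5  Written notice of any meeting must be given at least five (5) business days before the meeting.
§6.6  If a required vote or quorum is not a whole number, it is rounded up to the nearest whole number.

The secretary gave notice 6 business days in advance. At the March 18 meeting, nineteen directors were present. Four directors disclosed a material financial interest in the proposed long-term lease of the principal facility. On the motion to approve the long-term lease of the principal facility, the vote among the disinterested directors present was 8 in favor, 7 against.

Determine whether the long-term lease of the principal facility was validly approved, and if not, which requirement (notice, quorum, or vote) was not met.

Valid — all requirements satisfied.

Notice: 6 business days given; 5 required (6 ≥ 5). Satisfied.
Quorum: 19 present (interested directors count toward quorum); quorum is 12. Satisfied.
Vote: the long-term lease of the principal facility requires a majority of the disinterested directors present (19 − 4 = 15). A majority of 15 is 8, so 8 affirmative votes are needed; 8 voted in favor. Satisfied.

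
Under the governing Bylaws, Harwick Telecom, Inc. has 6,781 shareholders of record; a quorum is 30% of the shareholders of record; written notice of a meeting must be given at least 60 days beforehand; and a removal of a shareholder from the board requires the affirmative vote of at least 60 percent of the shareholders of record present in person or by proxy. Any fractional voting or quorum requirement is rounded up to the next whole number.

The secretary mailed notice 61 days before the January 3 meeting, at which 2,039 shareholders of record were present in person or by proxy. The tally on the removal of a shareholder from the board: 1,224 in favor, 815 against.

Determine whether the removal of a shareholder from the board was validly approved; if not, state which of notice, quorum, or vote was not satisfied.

Valid — all requirements satisfied.

Notice: 61 days given; 60 required. Satisfied.
Quorum: 30% of 6,781 = 2,034.30, rounded up to 2,035; 2,039 present. Satisfied.
Vote: requires three-fifths of those present (2,039); 3/5 of 2039 = 1223.40, rounded up to 1224, so 1,224 needed; 1,224 in favor. Satisfied.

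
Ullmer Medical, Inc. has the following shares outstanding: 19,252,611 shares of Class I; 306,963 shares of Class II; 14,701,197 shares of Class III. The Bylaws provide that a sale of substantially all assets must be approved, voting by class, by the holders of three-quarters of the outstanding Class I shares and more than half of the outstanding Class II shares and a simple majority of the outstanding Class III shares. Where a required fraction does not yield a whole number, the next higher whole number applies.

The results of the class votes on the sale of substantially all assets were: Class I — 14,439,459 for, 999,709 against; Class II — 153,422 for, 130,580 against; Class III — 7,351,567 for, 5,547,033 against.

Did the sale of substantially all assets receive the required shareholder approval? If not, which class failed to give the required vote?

Not approved — the Class II shares did not give the required vote.

Class I: 3/4 of 19252611 = 14439458.25, rounded up to 14439459; 14,439,459 required, 14,439,459 in favor — approved.
Class II: a majority of 306963 is 153482; 153,482 required, 153,422 in favor — not approved.
Class III: a majority of 14701197 is 7350599; 7,350,599 required, 7,351,567 in favor — approved.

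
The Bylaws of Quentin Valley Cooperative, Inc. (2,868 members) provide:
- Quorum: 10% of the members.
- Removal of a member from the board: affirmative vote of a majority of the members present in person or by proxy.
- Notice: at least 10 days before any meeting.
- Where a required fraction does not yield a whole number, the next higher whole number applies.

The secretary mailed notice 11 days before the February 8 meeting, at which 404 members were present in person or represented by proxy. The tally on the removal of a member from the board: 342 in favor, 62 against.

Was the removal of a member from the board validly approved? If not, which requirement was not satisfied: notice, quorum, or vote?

Valid — all requirements satisfied.

Notice: 11 days given; 10 required. Satisfied.
Quorum: 10% of 2,868 = 286.80, rounded up to 287; 404 present. Satisfied.
Vote: requires a majority of those present (404); a majority of 404 is 203, so 203 needed; 342 in favor. Satisfied.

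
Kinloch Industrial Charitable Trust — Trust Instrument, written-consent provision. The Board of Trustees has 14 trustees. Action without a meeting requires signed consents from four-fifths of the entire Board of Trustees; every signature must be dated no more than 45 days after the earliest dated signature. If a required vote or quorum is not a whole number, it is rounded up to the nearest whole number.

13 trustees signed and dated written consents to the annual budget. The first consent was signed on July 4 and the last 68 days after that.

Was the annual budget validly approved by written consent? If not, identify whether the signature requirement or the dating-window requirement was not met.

Signatures required: four-fifths of 14 — 4/5 of 14 = 11.20, rounded up to 12, so 12 needed; 13 signed. Sufficient.
Dating window: the latest signature is 68 days after the earliest; the limit is 45 days. Outside the window.

Not effective — dating-window requirement not satisfied.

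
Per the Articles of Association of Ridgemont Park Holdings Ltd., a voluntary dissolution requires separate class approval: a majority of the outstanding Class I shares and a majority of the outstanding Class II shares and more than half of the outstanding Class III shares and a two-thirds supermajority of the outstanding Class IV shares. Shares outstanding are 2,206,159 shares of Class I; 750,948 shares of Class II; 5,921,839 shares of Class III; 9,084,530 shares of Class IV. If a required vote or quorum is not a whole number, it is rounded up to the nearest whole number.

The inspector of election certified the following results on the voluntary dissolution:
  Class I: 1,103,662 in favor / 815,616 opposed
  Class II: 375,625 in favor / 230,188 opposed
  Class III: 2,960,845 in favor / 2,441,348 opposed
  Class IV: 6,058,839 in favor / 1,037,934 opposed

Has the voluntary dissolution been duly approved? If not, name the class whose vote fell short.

Class I: a majority of 2206159 is 1103080; 1,103,080 required, 1,103,662 in favor — approved.
Class II: a majority of 750948 is 375475; 375,475 required, 375,625 in favor — approved.
Class III: a majority of 5921839 is 2960920; 2,960,920 required, 2,960,845 in favor — not approved.
Class IV: 2/3 of 9084530 = 6056353.33, rounded up to 6056354; 6,056,354 required, 6,058,839 in favor — approved.

Not approved — the Class III shares did not give the required vote.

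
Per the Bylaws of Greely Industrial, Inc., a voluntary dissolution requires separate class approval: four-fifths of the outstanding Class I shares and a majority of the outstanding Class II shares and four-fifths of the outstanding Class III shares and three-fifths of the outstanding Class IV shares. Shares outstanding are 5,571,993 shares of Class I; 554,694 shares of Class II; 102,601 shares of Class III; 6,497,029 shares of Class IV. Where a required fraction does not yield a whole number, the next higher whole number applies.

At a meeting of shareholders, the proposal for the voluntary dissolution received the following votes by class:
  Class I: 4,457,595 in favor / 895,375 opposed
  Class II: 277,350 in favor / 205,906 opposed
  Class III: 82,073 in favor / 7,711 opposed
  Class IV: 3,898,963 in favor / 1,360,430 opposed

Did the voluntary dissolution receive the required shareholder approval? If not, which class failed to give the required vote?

Class I: 4/5 of 5571993 = 4457594.40, rounded up to 4457595; 4,457,595 required, 4,457,595 in favor — approved.
Class II: a majority of 554694 is 277348; 277,348 required, 277,350 in favor — approved.
Class III: 4/5 of 102601 = 82080.80, rounded up to 82081; 82,081 required, 82,073 in favor — not approved.
Class IV: 3/5 of 6497029 = 3898217.40, rounded up to 3898218; 3,898,218 required, 3,898,963 in favor — approved.

Not approved — the Class III shares did not give the required vote.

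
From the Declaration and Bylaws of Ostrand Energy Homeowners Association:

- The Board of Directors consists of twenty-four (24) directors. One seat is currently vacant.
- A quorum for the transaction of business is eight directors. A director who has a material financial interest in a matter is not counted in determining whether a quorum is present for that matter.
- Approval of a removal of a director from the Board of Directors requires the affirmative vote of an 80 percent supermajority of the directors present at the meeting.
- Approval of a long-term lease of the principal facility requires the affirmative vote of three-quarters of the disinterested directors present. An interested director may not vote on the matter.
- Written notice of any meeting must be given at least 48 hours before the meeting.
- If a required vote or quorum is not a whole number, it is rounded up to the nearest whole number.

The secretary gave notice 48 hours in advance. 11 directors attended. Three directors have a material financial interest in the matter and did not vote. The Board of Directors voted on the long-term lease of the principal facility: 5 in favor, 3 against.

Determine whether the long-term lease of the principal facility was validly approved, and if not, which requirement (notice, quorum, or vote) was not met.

Notice: 48 hours given; 48 required (48 ≥ 48). Satisfied.
Quorum: 11 present, but the 3 interested directors do not count, leaving 8. Quorum is 8. Satisfied.
Vote: the long-term lease of the principal facility requires three-fourths of the disinterested directors present (11 − 3 = 8). 3/4 of 8 = 6, so 6 affirmative votes are needed; 5 voted in favor. Not satisfied.

Invalid — vote requirement not satisfied.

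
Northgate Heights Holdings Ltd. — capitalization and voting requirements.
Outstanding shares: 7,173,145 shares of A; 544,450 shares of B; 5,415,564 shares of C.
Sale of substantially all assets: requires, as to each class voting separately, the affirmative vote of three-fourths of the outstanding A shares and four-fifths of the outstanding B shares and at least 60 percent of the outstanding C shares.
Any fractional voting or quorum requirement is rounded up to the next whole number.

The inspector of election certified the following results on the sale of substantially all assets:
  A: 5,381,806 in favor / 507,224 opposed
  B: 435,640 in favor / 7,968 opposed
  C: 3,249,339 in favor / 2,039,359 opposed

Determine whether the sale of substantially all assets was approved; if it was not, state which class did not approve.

A: 3/4 of 7173145 = 5379858.75, rounded up to 5379859; 5,379,859 required, 5,381,806 in favor — approved.
B: 4/5 of 544450 = 435560; 435,560 required, 435,640 in favor — approved.
C: 3/5 of 5415564 = 3249338.40, rounded up to 3249339; 3,249,339 required, 3,249,339 in favor — approved.

Approved — every class gave the required vote.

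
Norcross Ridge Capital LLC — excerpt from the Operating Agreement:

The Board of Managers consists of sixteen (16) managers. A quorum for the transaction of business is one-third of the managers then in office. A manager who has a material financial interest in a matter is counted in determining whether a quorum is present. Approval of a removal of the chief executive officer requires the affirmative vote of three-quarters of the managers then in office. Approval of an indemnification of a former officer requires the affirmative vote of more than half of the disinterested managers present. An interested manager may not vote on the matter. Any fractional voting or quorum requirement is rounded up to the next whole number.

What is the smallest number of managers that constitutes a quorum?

6

1/3 of 16 = 5.33, rounded up to 6.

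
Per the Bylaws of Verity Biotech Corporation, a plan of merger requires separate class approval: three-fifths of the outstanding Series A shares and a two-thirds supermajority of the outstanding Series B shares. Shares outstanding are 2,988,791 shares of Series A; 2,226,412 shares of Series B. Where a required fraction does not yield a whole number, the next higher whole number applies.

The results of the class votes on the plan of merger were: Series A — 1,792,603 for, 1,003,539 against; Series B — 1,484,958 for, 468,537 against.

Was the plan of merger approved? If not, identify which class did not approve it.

Series A: 3/5 of 2988791 = 1793274.60, rounded up to 1793275; 1,793,275 required, 1,792,603 in favor — not approved.
Series B: 2/3 of 2226412 = 1484274.67, rounded up to 1484275; 1,484,275 required, 1,484,958 in favor — approved.

Not approved — the Series A shares did not give the required vote.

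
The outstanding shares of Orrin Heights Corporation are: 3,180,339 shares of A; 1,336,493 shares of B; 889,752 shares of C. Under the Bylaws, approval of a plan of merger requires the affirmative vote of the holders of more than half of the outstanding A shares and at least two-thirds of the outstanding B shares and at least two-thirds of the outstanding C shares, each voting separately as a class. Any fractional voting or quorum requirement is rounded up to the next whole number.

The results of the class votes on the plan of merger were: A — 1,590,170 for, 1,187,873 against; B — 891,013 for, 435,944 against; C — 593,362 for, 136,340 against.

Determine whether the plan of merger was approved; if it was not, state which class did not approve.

Approved — every class gave the required vote.

A: a majority of 3180339 is 1590170; 1,590,170 required, 1,590,170 in favor — approved.
B: 2/3 of 1336493 = 890995.33, rounded up to 890996; 890,996 required, 891,013 in favor — approved.
C: 2/3 of 889752 = 593168; 593,168 required, 593,362 in favor — approved.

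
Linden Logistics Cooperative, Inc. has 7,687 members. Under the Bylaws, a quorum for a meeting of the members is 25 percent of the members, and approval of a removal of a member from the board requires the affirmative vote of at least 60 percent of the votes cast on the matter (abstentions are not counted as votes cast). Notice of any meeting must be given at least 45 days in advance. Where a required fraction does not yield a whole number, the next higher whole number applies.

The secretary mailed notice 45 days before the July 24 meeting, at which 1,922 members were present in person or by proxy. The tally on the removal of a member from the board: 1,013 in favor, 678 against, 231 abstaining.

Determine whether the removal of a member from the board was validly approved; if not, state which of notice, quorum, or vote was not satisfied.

Invalid — vote requirement not satisfied.

Notice: 45 days given; 45 required. Satisfied.
Quorum: 25% of 7,687 = 1,921.75, rounded up to 1,922; 1,922 present. Satisfied.
Vote: requires three-fifths of the votes cast (1,922 − 231 abstaining = 1,691); 3/5 of 1691 = 1014.60, rounded up to 1015, so 1,015 needed; 1,013 in favor. Not satisfied.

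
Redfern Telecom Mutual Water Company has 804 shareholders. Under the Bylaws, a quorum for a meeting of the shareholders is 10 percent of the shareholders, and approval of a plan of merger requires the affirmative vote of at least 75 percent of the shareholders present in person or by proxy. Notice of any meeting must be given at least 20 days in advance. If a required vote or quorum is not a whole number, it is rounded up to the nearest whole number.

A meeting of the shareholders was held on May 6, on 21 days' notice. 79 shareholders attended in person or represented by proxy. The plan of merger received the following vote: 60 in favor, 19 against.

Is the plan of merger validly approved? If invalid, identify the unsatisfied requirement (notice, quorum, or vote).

Invalid — quorum requirement not satisfied.

Notice: 21 days given; 20 required. Satisfied.
Quorum: 10% of 804 = 80.40, rounded up to 81; 79 present. Not satisfied.
Vote: requires three-fourths of those present (79); 3/4 of 79 = 59.25, rounded up to 60, so 60 needed; 60 in favor. Satisfied.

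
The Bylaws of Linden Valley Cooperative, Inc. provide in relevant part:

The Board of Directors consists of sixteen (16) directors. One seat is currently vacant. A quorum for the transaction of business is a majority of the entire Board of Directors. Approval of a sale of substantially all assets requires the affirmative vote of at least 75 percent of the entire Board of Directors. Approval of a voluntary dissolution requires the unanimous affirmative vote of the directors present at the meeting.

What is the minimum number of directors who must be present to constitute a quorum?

A majority of 16 is 9.

9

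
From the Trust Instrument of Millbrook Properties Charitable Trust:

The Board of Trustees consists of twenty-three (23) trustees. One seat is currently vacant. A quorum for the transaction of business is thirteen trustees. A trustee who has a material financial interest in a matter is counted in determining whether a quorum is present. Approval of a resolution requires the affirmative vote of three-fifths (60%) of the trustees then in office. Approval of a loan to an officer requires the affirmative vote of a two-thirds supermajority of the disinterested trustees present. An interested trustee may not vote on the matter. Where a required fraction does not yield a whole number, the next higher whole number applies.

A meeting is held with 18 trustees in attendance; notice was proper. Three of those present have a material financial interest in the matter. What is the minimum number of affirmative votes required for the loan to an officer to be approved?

10

The loan to an officer requires two-thirds of the disinterested trustees present (18 − 3 = 15).
2/3 of 15 = 10.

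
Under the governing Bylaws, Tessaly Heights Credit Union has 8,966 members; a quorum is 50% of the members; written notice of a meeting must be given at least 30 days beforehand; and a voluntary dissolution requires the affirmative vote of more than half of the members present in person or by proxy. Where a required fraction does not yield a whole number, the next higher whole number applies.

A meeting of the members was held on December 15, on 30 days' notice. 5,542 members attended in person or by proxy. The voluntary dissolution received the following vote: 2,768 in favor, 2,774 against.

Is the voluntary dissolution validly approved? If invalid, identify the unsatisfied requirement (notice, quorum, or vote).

Invalid — vote requirement not satisfied.

Notice: 30 days given; 30 required. Satisfied.
Quorum: 50% of 8,966 = 4,483; 5,542 present. Satisfied.
Vote: requires a majority of those present (5,542); a majority of 5542 is 2772, so 2,772 needed; 2,768 in favor. Not satisfied.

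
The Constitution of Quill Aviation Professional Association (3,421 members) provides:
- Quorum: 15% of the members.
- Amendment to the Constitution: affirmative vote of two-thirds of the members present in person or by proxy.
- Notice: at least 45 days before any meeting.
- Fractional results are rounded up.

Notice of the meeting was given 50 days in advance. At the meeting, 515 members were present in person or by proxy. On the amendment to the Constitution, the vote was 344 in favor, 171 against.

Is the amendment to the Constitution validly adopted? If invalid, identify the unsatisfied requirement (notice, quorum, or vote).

Valid — all requirements satisfied.

Notice: 50 days given; 45 required. Satisfied.
Quorum: 15% of 3,421 = 513.15, rounded up to 514; 515 present. Satisfied.
Vote: requires two-thirds of those present (515); 2/3 of 515 = 343.33, rounded up to 344, so 344 needed; 344 in favor. Satisfied.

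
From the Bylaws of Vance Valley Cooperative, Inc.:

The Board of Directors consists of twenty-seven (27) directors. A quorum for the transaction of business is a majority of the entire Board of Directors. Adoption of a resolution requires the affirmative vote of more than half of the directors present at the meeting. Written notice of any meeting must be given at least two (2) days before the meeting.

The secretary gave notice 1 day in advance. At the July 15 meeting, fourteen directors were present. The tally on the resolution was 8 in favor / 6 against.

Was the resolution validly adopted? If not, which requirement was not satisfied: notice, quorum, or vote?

Notice: 1 day given; 2 required (1 < 2). Not satisfied.
Quorum: 14 present; quorum is 14. Satisfied.
Vote: the resolution requires a majority of the directors present (14). A majority of 14 is 8, so 8 affirmative votes are needed; 8 voted in favor. Satisfied.

Invalid — notice requirement not satisfied.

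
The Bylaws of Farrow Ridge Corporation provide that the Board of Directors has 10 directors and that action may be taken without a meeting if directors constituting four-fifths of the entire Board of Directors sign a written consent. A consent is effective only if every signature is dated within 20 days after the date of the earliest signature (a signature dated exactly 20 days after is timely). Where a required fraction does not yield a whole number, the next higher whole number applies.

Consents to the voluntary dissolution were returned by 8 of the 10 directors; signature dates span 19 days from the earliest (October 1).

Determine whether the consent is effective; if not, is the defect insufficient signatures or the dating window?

Signatures required: four-fifths of 10 — 4/5 of 10 = 8, so 8 needed; 8 signed. Sufficient.
Dating window: the latest signature is 19 days after the earliest; the limit is 20 days. Within the window.

Effective — both the signature and dating-window requirements are satisfied.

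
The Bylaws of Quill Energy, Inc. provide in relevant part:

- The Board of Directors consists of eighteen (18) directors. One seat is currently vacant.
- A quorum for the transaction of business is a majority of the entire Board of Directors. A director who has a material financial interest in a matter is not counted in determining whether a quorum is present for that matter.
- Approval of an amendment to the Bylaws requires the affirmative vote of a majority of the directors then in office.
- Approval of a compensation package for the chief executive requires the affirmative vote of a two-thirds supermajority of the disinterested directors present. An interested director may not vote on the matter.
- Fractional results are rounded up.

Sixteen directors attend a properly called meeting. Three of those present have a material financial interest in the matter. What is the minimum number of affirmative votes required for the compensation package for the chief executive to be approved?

9

The compensation package for the chief executive requires two-thirds of the disinterested directors present (16 − 3 = 13).
2/3 of 13 = 8.67, rounded up to 9.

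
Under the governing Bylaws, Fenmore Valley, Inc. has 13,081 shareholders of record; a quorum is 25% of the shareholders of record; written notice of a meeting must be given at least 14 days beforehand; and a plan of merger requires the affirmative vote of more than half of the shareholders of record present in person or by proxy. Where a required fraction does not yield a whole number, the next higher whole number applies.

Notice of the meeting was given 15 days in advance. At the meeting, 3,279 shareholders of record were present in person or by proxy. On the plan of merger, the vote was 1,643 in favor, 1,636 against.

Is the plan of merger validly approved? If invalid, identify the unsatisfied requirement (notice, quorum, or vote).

Notice: 15 days given; 14 required. Satisfied.
Quorum: 25% of 13,081 = 3,270.25, rounded up to 3,271; 3,279 present. Satisfied.
Vote: requires a majority of those present (3,279); a majority of 3279 is 1640, so 1,640 needed; 1,643 in favor. Satisfied.

Valid — all requirements satisfied.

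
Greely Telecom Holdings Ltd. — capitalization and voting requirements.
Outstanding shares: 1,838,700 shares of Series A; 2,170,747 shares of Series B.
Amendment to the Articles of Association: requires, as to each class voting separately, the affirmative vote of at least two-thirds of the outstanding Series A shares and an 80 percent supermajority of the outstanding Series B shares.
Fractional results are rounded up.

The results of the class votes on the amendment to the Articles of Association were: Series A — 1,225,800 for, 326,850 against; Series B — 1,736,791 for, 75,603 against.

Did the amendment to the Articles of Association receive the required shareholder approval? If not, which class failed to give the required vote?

Series A: 2/3 of 1838700 = 1225800; 1,225,800 required, 1,225,800 in favor — approved.
Series B: 4/5 of 2170747 = 1736597.60, rounded up to 1736598; 1,736,598 required, 1,736,791 in favor — approved.

Approved — every class gave the required vote.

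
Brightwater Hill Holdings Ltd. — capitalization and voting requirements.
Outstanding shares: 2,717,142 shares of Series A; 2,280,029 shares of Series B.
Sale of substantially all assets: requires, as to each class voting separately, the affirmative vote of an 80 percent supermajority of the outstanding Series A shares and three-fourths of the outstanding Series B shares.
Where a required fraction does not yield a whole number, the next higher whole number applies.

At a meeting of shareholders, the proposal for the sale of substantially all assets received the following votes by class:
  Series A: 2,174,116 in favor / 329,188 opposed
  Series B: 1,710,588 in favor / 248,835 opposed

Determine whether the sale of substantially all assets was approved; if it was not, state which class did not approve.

Approved — every class gave the required vote.

Series A: 4/5 of 2717142 = 2173713.60, rounded up to 2173714; 2,173,714 required, 2,174,116 in favor — approved.
Series B: 3/4 of 2280029 = 1710021.75, rounded up to 1710022; 1,710,022 required, 1,710,588 in favor — approved.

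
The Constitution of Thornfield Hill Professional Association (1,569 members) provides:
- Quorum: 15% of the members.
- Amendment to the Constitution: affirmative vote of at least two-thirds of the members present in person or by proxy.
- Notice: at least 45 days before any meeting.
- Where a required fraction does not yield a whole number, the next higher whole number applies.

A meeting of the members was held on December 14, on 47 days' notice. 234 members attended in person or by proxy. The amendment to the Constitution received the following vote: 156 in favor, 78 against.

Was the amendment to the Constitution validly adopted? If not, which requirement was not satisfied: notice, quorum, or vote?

Invalid — quorum requirement not satisfied.

Notice: 47 days given; 45 required. Satisfied.
Quorum: 15% of 1,569 = 235.35, rounded up to 236; 234 present. Not satisfied.
Vote: requires two-thirds of those present (234); 2/3 of 234 = 156, so 156 needed; 156 in favor. Satisfied.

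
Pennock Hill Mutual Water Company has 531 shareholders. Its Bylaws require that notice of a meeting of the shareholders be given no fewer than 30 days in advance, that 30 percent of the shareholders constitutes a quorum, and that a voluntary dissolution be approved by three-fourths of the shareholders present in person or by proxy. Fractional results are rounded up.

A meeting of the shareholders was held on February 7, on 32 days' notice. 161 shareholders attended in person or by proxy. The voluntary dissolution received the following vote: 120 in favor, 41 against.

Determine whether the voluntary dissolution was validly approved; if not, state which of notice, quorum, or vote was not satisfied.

Invalid — vote requirement not satisfied.

Notice: 32 days given; 30 required. Satisfied.
Quorum: 30% of 531 = 159.30, rounded up to 160; 161 present. Satisfied.
Vote: requires three-fourths of those present (161); 3/4 of 161 = 120.75, rounded up to 121, so 121 needed; 120 in favor. Not satisfied.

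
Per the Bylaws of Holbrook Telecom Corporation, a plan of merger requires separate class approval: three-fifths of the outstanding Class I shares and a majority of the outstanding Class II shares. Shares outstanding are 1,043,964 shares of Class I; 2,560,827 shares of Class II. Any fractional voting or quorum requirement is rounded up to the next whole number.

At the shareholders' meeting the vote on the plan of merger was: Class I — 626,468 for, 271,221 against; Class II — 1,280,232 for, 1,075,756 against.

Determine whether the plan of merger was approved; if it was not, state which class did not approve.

Class I: 3/5 of 1043964 = 626378.40, rounded up to 626379; 626,379 required, 626,468 in favor — approved.
Class II: a majority of 2560827 is 1280414; 1,280,414 required, 1,280,232 in favor — not approved.

Not approved — the Class II shares did not give the required vote.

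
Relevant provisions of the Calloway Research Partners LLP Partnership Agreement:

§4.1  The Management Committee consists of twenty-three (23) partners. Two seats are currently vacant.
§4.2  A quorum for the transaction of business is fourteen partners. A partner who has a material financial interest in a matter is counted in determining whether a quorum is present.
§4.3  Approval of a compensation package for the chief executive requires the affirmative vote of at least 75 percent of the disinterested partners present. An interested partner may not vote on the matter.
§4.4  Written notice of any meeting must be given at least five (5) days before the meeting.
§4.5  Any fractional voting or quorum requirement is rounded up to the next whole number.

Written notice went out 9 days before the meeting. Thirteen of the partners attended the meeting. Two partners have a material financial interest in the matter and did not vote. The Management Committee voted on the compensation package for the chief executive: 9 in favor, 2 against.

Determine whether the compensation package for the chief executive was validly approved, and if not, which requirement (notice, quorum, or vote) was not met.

Invalid — quorum requirement not satisfied.

Notice: 9 days given; 5 required (9 ≥ 5). Satisfied.
Quorum: 13 present (interested partners count toward quorum); quorum is 14. Not satisfied.
Vote: the compensation package for the chief executive requires three-fourths of the disinterested partners present (13 − 2 = 11). 3/4 of 11 = 8.25, rounded up to 9, so 9 affirmative votes are needed; 9 voted in favor. Satisfied. (Moot — without a quorum no business can be validly transacted.)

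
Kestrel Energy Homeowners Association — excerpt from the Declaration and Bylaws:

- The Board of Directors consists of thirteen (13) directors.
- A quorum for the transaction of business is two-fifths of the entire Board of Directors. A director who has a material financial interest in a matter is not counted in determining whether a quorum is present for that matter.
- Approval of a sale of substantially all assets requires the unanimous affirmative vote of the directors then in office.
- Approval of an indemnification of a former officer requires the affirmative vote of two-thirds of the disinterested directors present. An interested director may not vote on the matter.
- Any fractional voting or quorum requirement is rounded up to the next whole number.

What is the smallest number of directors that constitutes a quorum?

6

2/5 of 13 = 5.20, rounded up to 6.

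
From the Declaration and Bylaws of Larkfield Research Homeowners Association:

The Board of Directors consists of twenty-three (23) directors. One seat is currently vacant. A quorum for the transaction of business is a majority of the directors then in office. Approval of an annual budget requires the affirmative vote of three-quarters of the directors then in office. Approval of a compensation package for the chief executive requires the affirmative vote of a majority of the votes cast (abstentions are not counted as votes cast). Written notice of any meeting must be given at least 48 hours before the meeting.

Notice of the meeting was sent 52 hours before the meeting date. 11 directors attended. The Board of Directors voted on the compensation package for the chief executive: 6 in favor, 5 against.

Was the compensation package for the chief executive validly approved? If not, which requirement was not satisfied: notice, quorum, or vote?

Invalid — quorum requirement not satisfied.

Notice: 52 hours given; 48 required (52 ≥ 48). Satisfied.
Quorum: 11 present; quorum is 12. Not satisfied.
Vote: the compensation package for the chief executive requires a majority of the votes cast (11). A majority of 11 is 6, so 6 affirmative votes are needed; 6 voted in favor. Satisfied. (Moot — without a quorum no business can be validly transacted.)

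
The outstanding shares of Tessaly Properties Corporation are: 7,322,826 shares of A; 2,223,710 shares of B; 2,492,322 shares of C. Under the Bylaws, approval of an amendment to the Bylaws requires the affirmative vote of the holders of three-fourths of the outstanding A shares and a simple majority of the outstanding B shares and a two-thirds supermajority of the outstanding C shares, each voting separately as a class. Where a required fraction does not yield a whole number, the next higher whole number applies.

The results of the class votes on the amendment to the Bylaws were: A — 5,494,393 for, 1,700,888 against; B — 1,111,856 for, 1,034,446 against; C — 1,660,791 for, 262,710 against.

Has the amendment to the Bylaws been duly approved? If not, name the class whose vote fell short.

Not approved — the C shares did not give the required vote.

A: 3/4 of 7322826 = 5492119.50, rounded up to 5492120; 5,492,120 required, 5,494,393 in favor — approved.
B: a majority of 2223710 is 1111856; 1,111,856 required, 1,111,856 in favor — approved.
C: 2/3 of 2492322 = 1661548; 1,661,548 required, 1,660,791 in favor — not approved.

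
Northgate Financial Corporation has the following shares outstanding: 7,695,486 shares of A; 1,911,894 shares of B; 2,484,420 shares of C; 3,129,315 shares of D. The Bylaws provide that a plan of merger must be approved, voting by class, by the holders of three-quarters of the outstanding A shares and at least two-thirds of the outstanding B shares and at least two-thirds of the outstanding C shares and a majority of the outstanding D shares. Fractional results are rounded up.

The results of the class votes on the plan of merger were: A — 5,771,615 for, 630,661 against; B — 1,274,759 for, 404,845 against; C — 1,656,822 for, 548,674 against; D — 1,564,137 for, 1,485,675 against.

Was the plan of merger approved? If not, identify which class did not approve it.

Not approved — the D shares did not give the required vote.

A: 3/4 of 7695486 = 5771614.50, rounded up to 5771615; 5,771,615 required, 5,771,615 in favor — approved.
B: 2/3 of 1911894 = 1274596; 1,274,596 required, 1,274,759 in favor — approved.
C: 2/3 of 2484420 = 1656280; 1,656,280 required, 1,656,822 in favor — approved.
D: a majority of 3129315 is 1564658; 1,564,658 required, 1,564,137 in favor — not approved.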